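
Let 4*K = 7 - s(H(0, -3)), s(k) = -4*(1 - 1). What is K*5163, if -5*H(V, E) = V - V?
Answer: 36141/4 ≈ 9035.3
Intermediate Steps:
H(V, E) = 0 (H(V, E) = -(V - V)/5 = -⅕*0 = 0)
s(k) = 0 (s(k) = -4*0 = 0)
K = 7/4 (K = (7 - 1*0)/4 = (7 + 0)/4 = (¼)*7 = 7/4 ≈ 1.7500)
K*5163 = (7/4)*5163 = 36141/4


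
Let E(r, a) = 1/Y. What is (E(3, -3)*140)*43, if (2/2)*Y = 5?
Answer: 1204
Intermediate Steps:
Y = 5
E(r, a) = ⅕ (E(r, a) = 1/5 = ⅕)
(E(3, -3)*140)*43 = ((⅕)*140)*43 = 28*43 = 1204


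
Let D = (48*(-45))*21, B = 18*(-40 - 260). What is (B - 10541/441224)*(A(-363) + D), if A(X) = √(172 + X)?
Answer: 1929922314210/7879 - 2382620141*I*√191/441224 ≈ 2.4495e+8 - 74630.0*I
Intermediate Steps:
B = -5400 (B = 18*(-300) = -5400)
D = -45360 (D = -2160*21 = -45360)
(B - 10541/441224)*(A(-363) + D) = (-5400 - 10541/441224)*(√(172 - 363) - 45360) = (-5400 - 10541*1/441224)*(√(-191) - 45360) = (-5400 - 10541/441224)*(I*√191 - 45360) = -2382620141*(-45360 + I*√191)/441224 = 1929922314210/7879 - 2382620141*I*√191/441224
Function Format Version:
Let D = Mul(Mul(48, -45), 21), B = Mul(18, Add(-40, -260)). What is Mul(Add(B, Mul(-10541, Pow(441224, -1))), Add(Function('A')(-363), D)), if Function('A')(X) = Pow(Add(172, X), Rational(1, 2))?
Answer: Add(Rational(1929922314210, 7879), Mul(Rational(-2382620141, 441224), I, Pow(191, Rational(1, 2)))) ≈ Add(2.4495e+8, Mul(-74630., I))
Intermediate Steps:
B = -5400 (B = Mul(18, -300) = -5400)
D = -45360 (D = Mul(-2160, 21) = -45360)
Mul(Add(B, Mul(-10541, Pow(441224, -1))), Add(Function('A')(-363), D)) = Mul(Add(-5400, Mul(-10541, Pow(441224, -1))), Add(Pow(Add(172, -363), Rational(1, 2)), -45360)) = Mul(Add(-5400, Mul(-10541, Rational(1, 441224))), Add(Pow(-191, Rational(1, 2)), -45360)) = Mul(Add(-5400, Rational(-10541, 441224)), Add(Mul(I, Pow(191, Rational(1, 2))), -45360)) = Mul(Rational(-2382620141, 441224), Add(-45360, Mul(I, Pow(191, Rational(1, 2))))) = Add(Rational(1929922314210, 7879), Mul(Rational(-2382620141, 441224), I, Pow(191, Rational(1, 2))))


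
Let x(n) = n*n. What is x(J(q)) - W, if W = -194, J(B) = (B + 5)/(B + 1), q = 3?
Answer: 198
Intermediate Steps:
J(B) = (5 + B)/(1 + B)
x(n) = n²
x(J(q)) - W = ((5 + 3)/(1 + 3))² - 1*(-194) = (8/4)² + 194 = ((¼)*8)² + 194 = 2² + 194 = 4 + 194 = 198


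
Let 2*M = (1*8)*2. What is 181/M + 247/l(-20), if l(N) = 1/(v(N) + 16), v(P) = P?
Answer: -7723/8 ≈ -965.38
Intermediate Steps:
l(N) = 1/(16 + N) (l(N) = 1/(N + 16) = 1/(16 + N))
M = 8 (M = ((1*8)*2)/2 = (8*2)/2 = (1/2)*16 = 8)
181/M + 247/l(-20) = 181/8 + 247/(1/(16 - 20)) = 181*(1/8) + 247/(1/(-4)) = 181/8 + 247/(-1/4) = 181/8 + 247*(-4) = 181/8 - 988 = -7723/8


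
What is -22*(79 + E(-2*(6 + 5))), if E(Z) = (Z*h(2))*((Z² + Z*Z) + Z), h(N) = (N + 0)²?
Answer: 1829718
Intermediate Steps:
h(N) = N²
E(Z) = 4*Z*(Z + 2*Z²) (E(Z) = (Z*2²)*((Z² + Z*Z) + Z) = (Z*4)*((Z² + Z²) + Z) = (4*Z)*(2*Z² + Z) = (4*Z)*(Z + 2*Z²) = 4*Z*(Z + 2*Z²))
-22*(79 + E(-2*(6 + 5))) = -22*(79 + (-2*(6 + 5))²*(4 + 8*(-2*(6 + 5)))) = -22*(79 + (-2*11)²*(4 + 8*(-2*11))) = -22*(79 + (-22)²*(4 + 8*(-22))) = -22*(79 + 484*(4 - 176)) = -22*(79 + 484*(-172)) = -22*(79 - 83248) = -22*(-83169) = 1829718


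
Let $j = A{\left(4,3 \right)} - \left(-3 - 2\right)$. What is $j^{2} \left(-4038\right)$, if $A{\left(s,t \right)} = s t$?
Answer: $-1166982$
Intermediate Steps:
$j = 17$ ($j = 4 \cdot 3 - \left(-3 - 2\right) = 12 - -5 = 12 + 5 = 17$)
$j^{2} \left(-4038\right) = 17^{2} \left(-4038\right) = 289 \left(-4038\right) = -1166982$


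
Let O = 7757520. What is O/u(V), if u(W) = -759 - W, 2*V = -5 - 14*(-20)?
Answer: -15515040/1793 ≈ -8653.1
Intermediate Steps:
V = 275/2 (V = (-5 - 14*(-20))/2 = (-5 + 280)/2 = (½)*275 = 275/2 ≈ 137.50)
O/u(V) = 7757520/(-759 - 1*275/2) = 7757520/(-759 - 275/2) = 7757520/(-1793/2) = 7757520*(-2/1793) = -15515040/1793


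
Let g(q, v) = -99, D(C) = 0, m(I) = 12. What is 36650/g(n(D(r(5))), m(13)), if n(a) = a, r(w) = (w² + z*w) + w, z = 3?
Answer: -36650/99 ≈ -370.20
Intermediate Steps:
r(w) = w² + 4*w (r(w) = (w² + 3*w) + w = w² + 4*w)
36650/g(n(D(r(5))), m(13)) = 36650/(-99) = 36650*(-1/99) = -36650/99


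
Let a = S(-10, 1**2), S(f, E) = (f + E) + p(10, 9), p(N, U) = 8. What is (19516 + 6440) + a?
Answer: 25955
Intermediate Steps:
S(f, E) = 8 + E + f (S(f, E) = (f + E) + 8 = (E + f) + 8 = 8 + E + f)
a = -1 (a = 8 + 1**2 - 10 = 8 + 1 - 10 = -1)
(19516 + 6440) + a = (19516 + 6440) - 1 = 25956 - 1 = 25955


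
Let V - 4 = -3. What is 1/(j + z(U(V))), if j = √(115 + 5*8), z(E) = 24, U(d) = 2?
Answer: 24/421 - √155/421 ≈ 0.027435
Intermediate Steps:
V = 1 (V = 4 - 3 = 1)
j = √155 (j = √(115 + 40) = √155 ≈ 12.450)
1/(j + z(U(V))) = 1/(√155 + 24) = 1/(24 + √155)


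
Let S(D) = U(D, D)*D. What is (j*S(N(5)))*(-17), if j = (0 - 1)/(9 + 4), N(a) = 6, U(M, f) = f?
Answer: 612/13 ≈ 47.077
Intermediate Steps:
S(D) = D**2 (S(D) = D*D = D**2)
j = -1/13 ≈ -0.076923
(j*S(N(5)))*(-17) = -1/13*6**2*(-17) = -1/13*36*(-17) = -36/13*(-17) = 612/13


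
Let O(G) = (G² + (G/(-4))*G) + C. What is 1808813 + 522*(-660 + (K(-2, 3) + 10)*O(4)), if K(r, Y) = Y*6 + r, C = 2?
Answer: 1654301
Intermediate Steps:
O(G) = 2 + 3*G²/4 (O(G) = (G² + (G/(-4))*G) + 2 = (G² + (G*(-¼))*G) + 2 = (G² + (-G/4)*G) + 2 = (G² - G²/4) + 2 = 3*G²/4 + 2 = 2 + 3*G²/4)
K(r, Y) = r + 6*Y (K(r, Y) = 6*Y + r = r + 6*Y)
1808813 + 522*(-660 + (K(-2, 3) + 10)*O(4)) = 1808813 + 522*(-660 + ((-2 + 6*3) + 10)*(2 + (¾)*4²)) = 1808813 + 522*(-660 + ((-2 + 18) + 10)*(2 + (¾)*16)) = 1808813 + 522*(-660 + (16 + 10)*(2 + 12)) = 1808813 + 522*(-660 + 26*14) = 1808813 + 522*(-660 + 364) = 1808813 + 522*(-296) = 1808813 - 154512 = 1654301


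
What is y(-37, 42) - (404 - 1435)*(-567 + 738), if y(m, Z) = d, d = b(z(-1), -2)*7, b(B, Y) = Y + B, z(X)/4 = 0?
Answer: 176287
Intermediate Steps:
z(X) = 0 (z(X) = 4*0 = 0)
b(B, Y) = B + Y
d = -14 (d = (0 - 2)*7 = -2*7 = -14)
y(m, Z) = -14
y(-37, 42) - (404 - 1435)*(-567 + 738) = -14 - (404 - 1435)*(-567 + 738) = -14 - (-1031)*171 = -14 - 1*(-176301) = -14 + 176301 = 176287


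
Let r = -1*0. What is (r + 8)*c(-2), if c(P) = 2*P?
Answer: -32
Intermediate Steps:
r = 0
(r + 8)*c(-2) = (0 + 8)*(2*(-2)) = 8*(-4) = -32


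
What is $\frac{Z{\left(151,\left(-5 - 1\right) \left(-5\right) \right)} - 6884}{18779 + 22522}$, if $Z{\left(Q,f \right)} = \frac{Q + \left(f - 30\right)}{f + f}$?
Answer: $- \frac{412889}{2478060} \approx -0.16662$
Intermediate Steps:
$Z{\left(Q,f \right)} = \frac{-30 + Q + f}{2 f}$ ($Z{\left(Q,f \right)} = \frac{Q + \left(-30 + f\right)}{2 f} = \left(-30 + Q + f\right) \frac{1}{2 f} = \frac{-30 + Q + f}{2 f}$)
$\frac{Z{\left(151,\left(-5 - 1\right) \left(-5\right) \right)} - 6884}{18779 + 22522} = \frac{\frac{-30 + 151 + \left(-5 - 1\right) \left(-5\right)}{2 \left(-5 - 1\right) \left(-5\right)} - 6884}{18779 + 22522} = \frac{\frac{-30 + 151 - -30}{2 \left(\left(-6\right) \left(-5\right)\right)} - 6884}{41301} = \left(\frac{-30 + 151 + 30}{2 \cdot 30} - 6884\right) \frac{1}{41301} = \left(\frac{1}{2} \cdot \frac{1}{30} \cdot 151 - 6884\right) \frac{1}{41301} = \left(\frac{151}{60} - 6884\right) \frac{1}{41301} = \left(- \frac{412889}{60}\right) \frac{1}{41301} = - \frac{412889}{2478060}$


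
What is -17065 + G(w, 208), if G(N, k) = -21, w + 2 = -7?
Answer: -17086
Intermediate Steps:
w = -9 (w = -2 - 7 = -9)
-17065 + G(w, 208) = -17065 - 21 = -17086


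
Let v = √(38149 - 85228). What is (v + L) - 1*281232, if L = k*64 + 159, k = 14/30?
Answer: -4215647/15 + 3*I*√5231 ≈ -2.8104e+5 + 216.98*I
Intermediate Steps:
k = 7/15 (k = 14*(1/30) = 7/15 ≈ 0.46667)
v = 3*I*√5231 (v = √(-47079) = 3*I*√5231 ≈ 216.98*I)
L = 2833/15 (L = (7/15)*64 + 159 = 448/15 + 159 = 2833/15 ≈ 188.87)
(v + L) - 1*281232 = (3*I*√5231 + 2833/15) - 1*281232 = (2833/15 + 3*I*√5231) - 281232 = -4215647/15 + 3*I*√5231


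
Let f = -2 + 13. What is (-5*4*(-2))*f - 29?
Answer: 411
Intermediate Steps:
f = 11
(-5*4*(-2))*f - 29 = (-5*4*(-2))*11 - 29 = -20*(-2)*11 - 29 = 40*11 - 29 = 440 - 29 = 411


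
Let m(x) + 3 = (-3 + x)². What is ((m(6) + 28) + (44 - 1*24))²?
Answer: 2916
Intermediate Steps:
m(x) = -3 + (-3 + x)²
((m(6) + 28) + (44 - 1*24))² = (((-3 + (-3 + 6)²) + 28) + (44 - 1*24))² = (((-3 + 3²) + 28) + (44 - 24))² = (((-3 + 9) + 28) + 20)² = ((6 + 28) + 20)² = (34 + 20)² = 54² = 2916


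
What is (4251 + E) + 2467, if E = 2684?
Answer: 9402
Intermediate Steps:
(4251 + E) + 2467 = (4251 + 2684) + 2467 = 6935 + 2467 = 9402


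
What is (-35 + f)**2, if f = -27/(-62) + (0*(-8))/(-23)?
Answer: 4592449/3844 ≈ 1194.7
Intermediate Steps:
f = 27/62 (f = -27*(-1/62) + 0*(-1/23) = 27/62 + 0 = 27/62 ≈ 0.43548)
(-35 + f)**2 = (-35 + 27/62)**2 = (-2143/62)**2 = 4592449/3844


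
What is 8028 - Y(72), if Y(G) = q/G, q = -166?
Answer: 289091/36 ≈ 8030.3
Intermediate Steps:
Y(G) = -166/G
8028 - Y(72) = 8028 - (-166)/72 = 8028 - 1*(-83/36) = 8028 + 83/36 = 289091/36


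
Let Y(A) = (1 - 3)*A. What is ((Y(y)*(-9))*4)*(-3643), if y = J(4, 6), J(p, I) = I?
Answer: -1573776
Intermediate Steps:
y = 6
Y(A) = -2*A
((Y(y)*(-9))*4)*(-3643) = ((-2*6*(-9))*4)*(-3643) = (-12*(-9)*4)*(-3643) = (108*4)*(-3643) = 432*(-3643) = -1573776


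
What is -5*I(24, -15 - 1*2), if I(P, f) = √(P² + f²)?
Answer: -5*√865 ≈ -147.05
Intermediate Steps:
-5*I(24, -15 - 1*2) = -5*√(24² + (-15 - 1*2)²) = -5*√(576 + (-15 - 2)²) = -5*√(576 + (-17)²) = -5*√(576 + 289) = -5*√865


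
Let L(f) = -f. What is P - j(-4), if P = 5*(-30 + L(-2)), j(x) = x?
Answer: -136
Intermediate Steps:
P = -140 (P = 5*(-30 - 1*(-2)) = 5*(-30 + 2) = 5*(-28) = -140)
P - j(-4) = -140 - 1*(-4) = -140 + 4 = -136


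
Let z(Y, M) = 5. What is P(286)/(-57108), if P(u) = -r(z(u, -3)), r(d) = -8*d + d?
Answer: -35/57108 ≈ -0.00061287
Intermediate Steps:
r(d) = -7*d
P(u) = 35 (P(u) = -(-7)*5 = -1*(-35) = 35)
P(286)/(-57108) = 35/(-57108) = 35*(-1/57108) = -35/57108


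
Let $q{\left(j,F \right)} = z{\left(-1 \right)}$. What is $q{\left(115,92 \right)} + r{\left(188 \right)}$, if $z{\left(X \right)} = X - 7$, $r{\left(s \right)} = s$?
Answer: $180$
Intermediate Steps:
$z{\left(X \right)} = -7 + X$ ($z{\left(X \right)} = X - 7 = -7 + X$)
$q{\left(j,F \right)} = -8$ ($q{\left(j,F \right)} = -7 - 1 = -8$)
$q{\left(115,92 \right)} + r{\left(188 \right)} = -8 + 188 = 180$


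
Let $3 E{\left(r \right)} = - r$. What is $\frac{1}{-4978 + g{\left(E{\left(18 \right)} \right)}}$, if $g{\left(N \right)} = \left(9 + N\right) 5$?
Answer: $- \frac{1}{4963} \approx -0.00020149$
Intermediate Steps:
$E{\left(r \right)} = - \frac{r}{3}$ ($E{\left(r \right)} = \frac{\left(-1\right) r}{3} = - \frac{r}{3}$)
$g{\left(N \right)} = 45 + 5 N$
$\frac{1}{-4978 + g{\left(E{\left(18 \right)} \right)}} = \frac{1}{-4978 + \left(45 + 5 \left(\left(- \frac{1}{3}\right) 18\right)\right)} = \frac{1}{-4978 + \left(45 + 5 \left(-6\right)\right)} = \frac{1}{-4978 + \left(45 - 30\right)} = \frac{1}{-4978 + 15} = \frac{1}{-4963} = - \frac{1}{4963}$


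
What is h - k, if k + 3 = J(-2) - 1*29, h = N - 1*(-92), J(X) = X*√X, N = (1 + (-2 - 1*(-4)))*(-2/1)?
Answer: 118 + 2*I*√2 ≈ 118.0 + 2.8284*I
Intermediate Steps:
N = -6 (N = (1 + (-2 + 4))*(-2*1) = (1 + 2)*(-2) = 3*(-2) = -6)
J(X) = X^(3/2)
h = 86 (h = -6 - 1*(-92) = -6 + 92 = 86)
k = -32 - 2*I*√2 (k = -3 + ((-2)^(3/2) - 1*29) = -3 + (-2*I*√2 - 29) = -3 + (-29 - 2*I*√2) = -32 - 2*I*√2 ≈ -32.0 - 2.8284*I)
h - k = 86 - (-32 - 2*I*√2) = 86 + (32 + 2*I*√2) = 118 + 2*I*√2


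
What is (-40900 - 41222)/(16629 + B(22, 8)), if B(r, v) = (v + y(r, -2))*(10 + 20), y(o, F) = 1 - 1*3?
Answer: -27374/5603 ≈ -4.8856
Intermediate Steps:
y(o, F) = -2 (y(o, F) = 1 - 3 = -2)
B(r, v) = -60 + 30*v (B(r, v) = (v - 2)*(10 + 20) = (-2 + v)*30 = -60 + 30*v)
(-40900 - 41222)/(16629 + B(22, 8)) = (-40900 - 41222)/(16629 + (-60 + 30*8)) = -82122/(16629 + (-60 + 240)) = -82122/(16629 + 180) = -82122/16809 = -82122*1/16809 = -27374/5603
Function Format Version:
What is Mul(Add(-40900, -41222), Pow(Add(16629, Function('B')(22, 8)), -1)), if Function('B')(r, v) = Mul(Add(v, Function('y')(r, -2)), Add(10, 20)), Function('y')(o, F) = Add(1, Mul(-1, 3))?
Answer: Rational(-27374, 5603) ≈ -4.8856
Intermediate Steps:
Function('y')(o, F) = -2 (Function('y')(o, F) = Add(1, -3) = -2)
Function('B')(r, v) = Add(-60, Mul(30, v)) (Function('B')(r, v) = Mul(Add(v, -2), Add(10, 20)) = Mul(Add(-2, v), 30) = Add(-60, Mul(30, v)))
Mul(Add(-40900, -41222), Pow(Add(16629, Function('B')(22, 8)), -1)) = Mul(Add(-40900, -41222), Pow(Add(16629, Add(-60, Mul(30, 8))), -1)) = Mul(-82122, Pow(Add(16629, Add(-60, 240)), -1)) = Mul(-82122, Pow(Add(16629, 180), -1)) = Mul(-82122, Pow(16809, -1)) = Mul(-82122, Rational(1, 16809)) = Rational(-27374, 5603)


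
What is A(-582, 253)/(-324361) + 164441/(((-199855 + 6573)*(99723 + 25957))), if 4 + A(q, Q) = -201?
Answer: 4926456513599/7879274187355360 ≈ 0.00062524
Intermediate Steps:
A(q, Q) = -205 (A(q, Q) = -4 - 201 = -205)
A(-582, 253)/(-324361) + 164441/(((-199855 + 6573)*(99723 + 25957))) = -205/(-324361) + 164441/(((-199855 + 6573)*(99723 + 25957))) = -205*(-1/324361) + 164441/((-193282*125680)) = 205/324361 + 164441/(-24291681760) = 205/324361 + 164441*(-1/24291681760) = 205/324361 - 164441/24291681760 = 4926456513599/7879274187355360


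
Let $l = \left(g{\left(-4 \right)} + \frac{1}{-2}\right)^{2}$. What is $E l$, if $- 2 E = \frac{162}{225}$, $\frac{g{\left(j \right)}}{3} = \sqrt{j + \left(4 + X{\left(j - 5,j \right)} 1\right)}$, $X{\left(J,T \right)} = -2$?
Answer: $\frac{639}{100} + \frac{27 i \sqrt{2}}{25} \approx 6.39 + 1.5274 i$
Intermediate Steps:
$g{\left(j \right)} = 3 \sqrt{2 + j}$ ($g{\left(j \right)} = 3 \sqrt{j + \left(4 - 2\right)} = 3 \sqrt{j + 2} = 3 \sqrt{2 + j}$)
$l = \left(- \frac{1}{2} + 3 i \sqrt{2}\right)^{2}$ ($l = \left(3 \sqrt{2 - 4} + \frac{1}{-2}\right)^{2} = \left(3 \sqrt{-2} - \frac{1}{2}\right)^{2} = \left(3 i \sqrt{2} - \frac{1}{2}\right)^{2} = \left(- \frac{1}{2} + 3 i \sqrt{2}\right)^{2} \approx -17.75 - 4.2426 i$)
$E = - \frac{9}{25}$ ($E = - \frac{162 \cdot \frac{1}{225}}{2} = \left(- \frac{1}{2}\right) \frac{18}{25} = - \frac{9}{25} \approx -0.36$)
$E l = - \frac{9 \frac{\left(1 - 6 i \sqrt{2}\right)^{2}}{4}}{25} = - \frac{9 \left(1 - 6 i \sqrt{2}\right)^{2}}{100}$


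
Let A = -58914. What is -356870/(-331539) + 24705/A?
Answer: 475332155/723418098 ≈ 0.65706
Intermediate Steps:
-356870/(-331539) + 24705/A = -356870/(-331539) + 24705/(-58914) = -356870*(-1/331539) + 24705*(-1/58914) = 356870/331539 - 915/2182 = 475332155/723418098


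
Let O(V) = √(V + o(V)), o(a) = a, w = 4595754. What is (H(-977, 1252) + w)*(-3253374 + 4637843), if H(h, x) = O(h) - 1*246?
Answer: 6362338365252 + 1384469*I*√1954 ≈ 6.3623e+12 + 6.1199e+7*I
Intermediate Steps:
O(V) = √2*√V (O(V) = √(V + V) = √(2*V) = √2*√V)
H(h, x) = -246 + √2*√h (H(h, x) = √2*√h - 1*246 = √2*√h - 246 = -246 + √2*√h)
(H(-977, 1252) + w)*(-3253374 + 4637843) = ((-246 + √2*√(-977)) + 4595754)*(-3253374 + 4637843) = ((-246 + √2*(I*√977)) + 4595754)*1384469 = ((-246 + I*√1954) + 4595754)*1384469 = (4595508 + I*√1954)*1384469 = 6362338365252 + 1384469*I*√1954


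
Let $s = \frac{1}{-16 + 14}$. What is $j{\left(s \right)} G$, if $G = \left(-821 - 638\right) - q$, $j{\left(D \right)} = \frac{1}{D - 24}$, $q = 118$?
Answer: $\frac{3154}{49} \approx 64.367$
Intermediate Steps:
$s = - \frac{1}{2}$ ($s = \frac{1}{-2} = - \frac{1}{2} \approx -0.5$)
$j{\left(D \right)} = \frac{1}{-24 + D}$
$G = -1577$ ($G = \left(-821 - 638\right) - 118 = -1459 - 118 = -1577$)
$j{\left(s \right)} G = \frac{1}{-24 - \frac{1}{2}} \left(-1577\right) = \frac{1}{- \frac{49}{2}} \left(-1577\right) = \left(- \frac{2}{49}\right) \left(-1577\right) = \frac{3154}{49}$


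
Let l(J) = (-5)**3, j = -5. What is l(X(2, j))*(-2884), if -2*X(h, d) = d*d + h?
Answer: 360500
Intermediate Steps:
X(h, d) = -h/2 - d**2/2 (X(h, d) = -(d*d + h)/2 = -(d**2 + h)/2 = -(h + d**2)/2 = -h/2 - d**2/2)
l(J) = -125
l(X(2, j))*(-2884) = -125*(-2884) = 360500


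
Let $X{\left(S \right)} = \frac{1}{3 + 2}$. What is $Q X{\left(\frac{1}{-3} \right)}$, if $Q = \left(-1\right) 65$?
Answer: $-13$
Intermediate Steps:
$X{\left(S \right)} = \frac{1}{5}$
$Q = -65$
$Q X{\left(\frac{1}{-3} \right)} = \left(-65\right) \frac{1}{5} = -13$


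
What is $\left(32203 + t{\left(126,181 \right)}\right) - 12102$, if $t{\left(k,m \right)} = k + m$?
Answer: $20408$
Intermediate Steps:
$\left(32203 + t{\left(126,181 \right)}\right) - 12102 = \left(32203 + \left(126 + 181\right)\right) - 12102 = \left(32203 + 307\right) - 12102 = 32510 - 12102 = 20408$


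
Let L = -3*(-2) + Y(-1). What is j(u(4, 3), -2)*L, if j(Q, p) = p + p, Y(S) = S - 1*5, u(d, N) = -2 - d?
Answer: 0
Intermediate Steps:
Y(S) = -5 + S (Y(S) = S - 5 = -5 + S)
j(Q, p) = 2*p
L = 0 (L = -3*(-2) + (-5 - 1) = 6 - 6 = 0)
j(u(4, 3), -2)*L = (2*(-2))*0 = -4*0 = 0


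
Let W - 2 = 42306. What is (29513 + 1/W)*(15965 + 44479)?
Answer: 18868138671555/10577 ≈ 1.7839e+9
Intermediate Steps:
W = 42308 (W = 2 + 42306 = 42308)
(29513 + 1/W)*(15965 + 44479) = (29513 + 1/42308)*(15965 + 44479) = (29513 + 1/42308)*60444 = (1248636005/42308)*60444 = 18868138671555/10577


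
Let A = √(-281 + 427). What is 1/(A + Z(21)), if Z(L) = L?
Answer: 21/295 - √146/295 ≈ 0.030227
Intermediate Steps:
A = √146 ≈ 12.083
1/(A + Z(21)) = 1/(√146 + 21) = 1/(21 + √146)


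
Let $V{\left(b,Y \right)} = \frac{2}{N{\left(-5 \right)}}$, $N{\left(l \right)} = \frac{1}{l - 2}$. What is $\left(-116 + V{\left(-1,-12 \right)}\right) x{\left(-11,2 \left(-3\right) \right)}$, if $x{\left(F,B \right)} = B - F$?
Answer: $-650$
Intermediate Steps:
$N{\left(l \right)} = \frac{1}{-2 + l}$
$V{\left(b,Y \right)} = -14$ ($V{\left(b,Y \right)} = \frac{2}{\frac{1}{-2 - 5}} = \frac{2}{\frac{1}{-7}} = \frac{2}{- \frac{1}{7}} = 2 \left(-7\right) = -14$)
$\left(-116 + V{\left(-1,-12 \right)}\right) x{\left(-11,2 \left(-3\right) \right)} = \left(-116 - 14\right) \left(2 \left(-3\right) - -11\right) = - 130 \left(-6 + 11\right) = \left(-130\right) 5 = -650$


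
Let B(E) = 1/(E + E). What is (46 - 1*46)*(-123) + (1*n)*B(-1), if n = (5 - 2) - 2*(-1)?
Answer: -5/2 ≈ -2.5000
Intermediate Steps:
n = 5 (n = 3 + 2 = 5)
B(E) = 1/(2*E)
(46 - 1*46)*(-123) + (1*n)*B(-1) = (46 - 1*46)*(-123) + (1*5)*((1/2)/(-1)) = (46 - 46)*(-123) + 5*((1/2)*(-1)) = 0*(-123) + 5*(-1/2) = 0 - 5/2 = -5/2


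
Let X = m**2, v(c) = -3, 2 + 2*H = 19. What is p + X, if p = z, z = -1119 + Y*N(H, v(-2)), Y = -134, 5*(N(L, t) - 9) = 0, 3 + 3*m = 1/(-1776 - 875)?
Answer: -146993469809/63250209 ≈ -2324.0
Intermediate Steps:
H = 17/2 (H = -1 + (1/2)*19 = -1 + 19/2 = 17/2 ≈ 8.5000)
m = -7954/7953 (m = -1 + 1/(3*(-1776 - 875)) = -1 + (1/3)/(-2651) = -1 + (1/3)*(-1/2651) = -1 - 1/7953 = -7954/7953 ≈ -1.0001)
N(L, t) = 9 (N(L, t) = 9 + (1/5)*0 = 9 + 0 = 9)
X = 63266116/63250209 (X = (-7954/7953)**2 = 63266116/63250209 ≈ 1.0003)
z = -2325 (z = -1119 - 134*9 = -1119 - 1206 = -2325)
p = -2325
p + X = -2325 + 63266116/63250209 = -146993469809/63250209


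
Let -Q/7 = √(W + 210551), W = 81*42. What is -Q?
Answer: 7*√213953 ≈ 3237.9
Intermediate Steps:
W = 3402
Q = -7*√213953 (Q = -7*√(3402 + 210551) = -7*√213953 ≈ -3237.9)
-Q = -(-7)*√213953 = 7*√213953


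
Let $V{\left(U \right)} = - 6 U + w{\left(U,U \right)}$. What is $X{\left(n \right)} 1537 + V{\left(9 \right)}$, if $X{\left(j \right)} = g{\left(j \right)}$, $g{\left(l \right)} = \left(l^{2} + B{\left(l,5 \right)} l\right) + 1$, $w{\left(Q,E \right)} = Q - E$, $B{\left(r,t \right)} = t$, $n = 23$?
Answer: $991311$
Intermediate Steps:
$V{\left(U \right)} = - 6 U$ ($V{\left(U \right)} = - 6 U + \left(U - U\right) = - 6 U + 0 = - 6 U$)
$g{\left(l \right)} = 1 + l^{2} + 5 l$ ($g{\left(l \right)} = \left(l^{2} + 5 l\right) + 1 = 1 + l^{2} + 5 l$)
$X{\left(j \right)} = 1 + j^{2} + 5 j$
$X{\left(n \right)} 1537 + V{\left(9 \right)} = \left(1 + 23^{2} + 5 \cdot 23\right) 1537 - 54 = \left(1 + 529 + 115\right) 1537 - 54 = 645 \cdot 1537 - 54 = 991365 - 54 = 991311$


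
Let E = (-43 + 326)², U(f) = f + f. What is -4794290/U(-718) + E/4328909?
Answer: 10377080068707/3108156662 ≈ 3338.7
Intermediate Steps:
U(f) = 2*f
E = 80089 (E = 283² = 80089)
-4794290/U(-718) + E/4328909 = -4794290/(2*(-718)) + 80089/4328909 = -4794290/(-1436) + 80089*(1/4328909) = -4794290*(-1/1436) + 80089/4328909 = 2397145/718 + 80089/4328909 = 10377080068707/3108156662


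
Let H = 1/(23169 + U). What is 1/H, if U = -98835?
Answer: -75666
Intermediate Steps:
H = -1/75666 (H = 1/(23169 - 98835) = 1/(-75666) = -1/75666 ≈ -1.3216e-5)
1/H = 1/(-1/75666) = -75666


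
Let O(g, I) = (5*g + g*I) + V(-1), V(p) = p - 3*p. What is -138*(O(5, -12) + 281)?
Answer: -34224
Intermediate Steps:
V(p) = -2*p
O(g, I) = 2 + 5*g + I*g (O(g, I) = (5*g + g*I) - 2*(-1) = (5*g + I*g) + 2 = 2 + 5*g + I*g)
-138*(O(5, -12) + 281) = -138*((2 + 5*5 - 12*5) + 281) = -138*((2 + 25 - 60) + 281) = -138*(-33 + 281) = -138*248 = -34224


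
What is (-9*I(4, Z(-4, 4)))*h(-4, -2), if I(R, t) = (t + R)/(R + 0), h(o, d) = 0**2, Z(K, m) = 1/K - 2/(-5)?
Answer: 0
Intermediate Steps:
Z(K, m) = 2/5 + 1/K (Z(K, m) = 1/K - 2*(-1/5) = 1/K + 2/5 = 2/5 + 1/K)
h(o, d) = 0
I(R, t) = (R + t)/R
(-9*I(4, Z(-4, 4)))*h(-4, -2) = -9*(4 + (2/5 + 1/(-4)))/4*0 = -9*(4 + (2/5 - 1/4))/4*0 = -9*(4 + 3/20)/4*0 = -9*83/(4*20)*0 = -9*83/80*0 = -747/80*0 = 0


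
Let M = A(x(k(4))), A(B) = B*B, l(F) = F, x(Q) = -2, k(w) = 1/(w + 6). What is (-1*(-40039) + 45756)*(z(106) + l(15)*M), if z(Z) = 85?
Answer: 12440275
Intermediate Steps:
k(w) = 1/(6 + w)
A(B) = B**2
M = 4 (M = (-2)**2 = 4)
(-1*(-40039) + 45756)*(z(106) + l(15)*M) = (-1*(-40039) + 45756)*(85 + 15*4) = (40039 + 45756)*(85 + 60) = 85795*145 = 12440275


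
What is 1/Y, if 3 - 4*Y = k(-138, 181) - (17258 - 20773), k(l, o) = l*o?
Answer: 2/10733 ≈ 0.00018634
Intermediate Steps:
Y = 10733/2 (Y = ¾ - (-138*181 - (17258 - 20773))/4 = ¾ - (-24978 - 1*(-3515))/4 = ¾ - (-24978 + 3515)/4 = ¾ - ¼*(-21463) = ¾ + 21463/4 = 10733/2 ≈ 5366.5)
1/Y = 1/(10733/2) = 2/10733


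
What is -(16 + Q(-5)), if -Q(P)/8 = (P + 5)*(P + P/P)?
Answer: -16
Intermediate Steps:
Q(P) = -8*(1 + P)*(5 + P) (Q(P) = -8*(P + 5)*(P + P/P) = -8*(5 + P)*(P + 1) = -8*(5 + P)*(1 + P) = -8*(1 + P)*(5 + P))
-(16 + Q(-5)) = -(16 + (-40 - 48*(-5) - 8*(-5)**2)) = -(16 + (-40 + 240 - 8*25)) = -(16 + (-40 + 240 - 200)) = -(16 + 0) = -1*16 = -16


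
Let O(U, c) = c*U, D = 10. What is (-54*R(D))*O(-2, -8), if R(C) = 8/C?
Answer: -3456/5 ≈ -691.20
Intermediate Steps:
O(U, c) = U*c
(-54*R(D))*O(-2, -8) = (-432/10)*(-2*(-8)) = -432/10*16 = -54*⅘*16 = -216/5*16 = -3456/5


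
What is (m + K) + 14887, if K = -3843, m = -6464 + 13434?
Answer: 18014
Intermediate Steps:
m = 6970
(m + K) + 14887 = (6970 - 3843) + 14887 = 3127 + 14887 = 18014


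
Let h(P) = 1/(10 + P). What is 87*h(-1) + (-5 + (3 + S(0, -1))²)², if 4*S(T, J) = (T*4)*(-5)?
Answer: 77/3 ≈ 25.667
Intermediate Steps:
S(T, J) = -5*T (S(T, J) = ((T*4)*(-5))/4 = ((4*T)*(-5))/4 = (-20*T)/4 = -5*T)
87*h(-1) + (-5 + (3 + S(0, -1))²)² = 87/(10 - 1) + (-5 + (3 - 5*0)²)² = 87/9 + (-5 + (3 + 0)²)² = 87*(⅑) + (-5 + 3²)² = 29/3 + (-5 + 9)² = 29/3 + 4² = 29/3 + 16 = 77/3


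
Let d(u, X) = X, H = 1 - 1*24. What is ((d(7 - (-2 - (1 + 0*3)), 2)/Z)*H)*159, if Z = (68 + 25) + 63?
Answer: -1219/26 ≈ -46.885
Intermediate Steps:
H = -23 (H = 1 - 24 = -23)
Z = 156 (Z = 93 + 63 = 156)
((d(7 - (-2 - (1 + 0*3)), 2)/Z)*H)*159 = ((2/156)*(-23))*159 = ((2*(1/156))*(-23))*159 = ((1/78)*(-23))*159 = -23/78*159 = -1219/26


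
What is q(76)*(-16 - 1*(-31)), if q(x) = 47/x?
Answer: 705/76 ≈ 9.2763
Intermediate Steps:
q(76)*(-16 - 1*(-31)) = (47/76)*(-16 - 1*(-31)) = (47*(1/76))*(-16 + 31) = (47/76)*15 = 705/76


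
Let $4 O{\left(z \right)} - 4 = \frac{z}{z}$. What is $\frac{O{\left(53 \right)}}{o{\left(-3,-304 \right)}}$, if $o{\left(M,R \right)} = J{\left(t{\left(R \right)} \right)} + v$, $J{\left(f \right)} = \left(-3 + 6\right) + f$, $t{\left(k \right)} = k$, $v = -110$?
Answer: $- \frac{5}{1644} \approx -0.0030414$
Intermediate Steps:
$O{\left(z \right)} = \frac{5}{4}$ ($O{\left(z \right)} = 1 + \frac{z \frac{1}{z}}{4} = 1 + \frac{1}{4} \cdot 1 = 1 + \frac{1}{4} = \frac{5}{4}$)
$J{\left(f \right)} = 3 + f$
$o{\left(M,R \right)} = -107 + R$ ($o{\left(M,R \right)} = \left(3 + R\right) - 110 = -107 + R$)
$\frac{O{\left(53 \right)}}{o{\left(-3,-304 \right)}} = \frac{5}{4 \left(-107 - 304\right)} = \frac{5}{4 \left(-411\right)} = \frac{5}{4} \left(- \frac{1}{411}\right) = - \frac{5}{1644}$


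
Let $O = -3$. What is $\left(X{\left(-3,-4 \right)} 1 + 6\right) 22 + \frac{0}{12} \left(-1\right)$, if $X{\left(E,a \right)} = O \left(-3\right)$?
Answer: $330$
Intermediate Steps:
$X{\left(E,a \right)} = 9$ ($X{\left(E,a \right)} = \left(-3\right) \left(-3\right) = 9$)
$\left(X{\left(-3,-4 \right)} 1 + 6\right) 22 + \frac{0}{12} \left(-1\right) = \left(9 \cdot 1 + 6\right) 22 + \frac{0}{12} \left(-1\right) = \left(9 + 6\right) 22 + 0 \cdot \frac{1}{12} \left(-1\right) = 15 \cdot 22 + 0 \left(-1\right) = 330 + 0 = 330$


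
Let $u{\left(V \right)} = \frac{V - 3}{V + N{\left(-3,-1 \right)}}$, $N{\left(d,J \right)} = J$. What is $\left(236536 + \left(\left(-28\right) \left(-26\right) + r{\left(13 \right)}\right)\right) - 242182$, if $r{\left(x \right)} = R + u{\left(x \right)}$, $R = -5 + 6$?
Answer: $- \frac{29497}{6} \approx -4916.2$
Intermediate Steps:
$R = 1$
$u{\left(V \right)} = \frac{-3 + V}{-1 + V}$ ($u{\left(V \right)} = \frac{V - 3}{V - 1} = \frac{-3 + V}{-1 + V}$)
$r{\left(x \right)} = 1 + \frac{-3 + x}{-1 + x}$
$\left(236536 + \left(\left(-28\right) \left(-26\right) + r{\left(13 \right)}\right)\right) - 242182 = \left(236536 + \left(\left(-28\right) \left(-26\right) + \frac{2 \left(-2 + 13\right)}{-1 + 13}\right)\right) - 242182 = \left(236536 + \left(728 + 2 \cdot \frac{1}{12} \cdot 11\right)\right) - 242182 = \left(236536 + \left(728 + \frac{11}{6}\right)\right) - 242182 = \left(236536 + \frac{4379}{6}\right) - 242182 = \frac{1423595}{6} - 242182 = - \frac{29497}{6}$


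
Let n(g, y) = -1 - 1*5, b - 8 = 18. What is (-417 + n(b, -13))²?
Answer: 178929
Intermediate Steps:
b = 26 (b = 8 + 18 = 26)
n(g, y) = -6 (n(g, y) = -1 - 5 = -6)
(-417 + n(b, -13))² = (-417 - 6)² = (-423)² = 178929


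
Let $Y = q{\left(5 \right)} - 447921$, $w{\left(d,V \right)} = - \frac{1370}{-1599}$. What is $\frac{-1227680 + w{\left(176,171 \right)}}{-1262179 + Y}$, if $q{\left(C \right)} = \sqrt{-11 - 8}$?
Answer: $\frac{3357027110395000}{4676182774020381} + \frac{1963058950 i \sqrt{19}}{4676182774020381} \approx 0.7179 + 1.8299 \cdot 10^{-6} i$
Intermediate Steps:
$w{\left(d,V \right)} = \frac{1370}{1599}$ ($w{\left(d,V \right)} = \left(-1370\right) \left(- \frac{1}{1599}\right) = \frac{1370}{1599}$)
$q{\left(C \right)} = i \sqrt{19}$ ($q{\left(C \right)} = \sqrt{-19} = i \sqrt{19}$)
$Y = -447921 + i \sqrt{19}$ ($Y = i \sqrt{19} - 447921 = -447921 + i \sqrt{19} \approx -4.4792 \cdot 10^{5} + 4.3589 i$)
$\frac{-1227680 + w{\left(176,171 \right)}}{-1262179 + Y} = \frac{-1227680 + \frac{1370}{1599}}{-1262179 - \left(447921 - i \sqrt{19}\right)} = - \frac{1963058950}{1599 \left(-1710100 + i \sqrt{19}\right)}$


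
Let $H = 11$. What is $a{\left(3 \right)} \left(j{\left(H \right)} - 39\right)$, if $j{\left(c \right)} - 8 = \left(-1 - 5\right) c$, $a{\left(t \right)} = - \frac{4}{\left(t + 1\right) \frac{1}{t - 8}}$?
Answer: $-485$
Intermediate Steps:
$a{\left(t \right)} = - \frac{4 \left(-8 + t\right)}{1 + t}$ ($a{\left(t \right)} = - \frac{4}{\left(1 + t\right) \frac{1}{-8 + t}} = - \frac{4}{\frac{1}{-8 + t} \left(1 + t\right)} = - 4 \frac{-8 + t}{1 + t} = - \frac{4 \left(-8 + t\right)}{1 + t}$)
$j{\left(c \right)} = 8 - 6 c$ ($j{\left(c \right)} = 8 + \left(-1 - 5\right) c = 8 - 6 c$)
$a{\left(3 \right)} \left(j{\left(H \right)} - 39\right) = \frac{4 \left(8 - 3\right)}{1 + 3} \left(\left(8 - 66\right) - 39\right) = \frac{4 \left(8 - 3\right)}{4} \left(\left(8 - 66\right) - 39\right) = 4 \cdot \frac{1}{4} \cdot 5 \left(-58 - 39\right) = 5 \left(-97\right) = -485$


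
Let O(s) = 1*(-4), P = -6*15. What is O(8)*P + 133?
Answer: 493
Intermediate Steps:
P = -90
O(s) = -4
O(8)*P + 133 = -4*(-90) + 133 = 360 + 133 = 493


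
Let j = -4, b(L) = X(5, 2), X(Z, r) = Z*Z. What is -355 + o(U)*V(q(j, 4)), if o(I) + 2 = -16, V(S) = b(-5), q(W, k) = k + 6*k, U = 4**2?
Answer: -805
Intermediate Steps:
X(Z, r) = Z**2
b(L) = 25 (b(L) = 5**2 = 25)
U = 16
q(W, k) = 7*k
V(S) = 25
o(I) = -18 (o(I) = -2 - 16 = -18)
-355 + o(U)*V(q(j, 4)) = -355 - 18*25 = -355 - 450 = -805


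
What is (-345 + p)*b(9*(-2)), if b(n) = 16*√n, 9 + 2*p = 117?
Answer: -13968*I*√2 ≈ -19754.0*I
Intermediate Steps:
p = 54 (p = -9/2 + (½)*117 = -9/2 + 117/2 = 54)
(-345 + p)*b(9*(-2)) = (-345 + 54)*(16*√(9*(-2))) = -4656*√(-18) = -4656*3*I*√2 = -13968*I*√2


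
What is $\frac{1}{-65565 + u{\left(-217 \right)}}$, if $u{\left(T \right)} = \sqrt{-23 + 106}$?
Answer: $- \frac{65565}{4298769142} - \frac{\sqrt{83}}{4298769142} \approx -1.5254 \cdot 10^{-5}$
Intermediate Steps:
$u{\left(T \right)} = \sqrt{83}$
$\frac{1}{-65565 + u{\left(-217 \right)}} = \frac{1}{-65565 + \sqrt{83}}$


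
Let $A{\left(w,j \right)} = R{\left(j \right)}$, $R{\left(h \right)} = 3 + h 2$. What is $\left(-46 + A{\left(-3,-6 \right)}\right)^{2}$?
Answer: $3025$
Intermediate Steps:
$R{\left(h \right)} = 3 + 2 h$
$A{\left(w,j \right)} = 3 + 2 j$
$\left(-46 + A{\left(-3,-6 \right)}\right)^{2} = \left(-46 + \left(3 + 2 \left(-6\right)\right)\right)^{2} = \left(-46 + \left(3 - 12\right)\right)^{2} = \left(-46 - 9\right)^{2} = \left(-55\right)^{2} = 3025$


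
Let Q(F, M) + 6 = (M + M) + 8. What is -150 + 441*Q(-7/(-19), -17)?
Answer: -14262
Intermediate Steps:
Q(F, M) = 2 + 2*M (Q(F, M) = -6 + ((M + M) + 8) = -6 + (2*M + 8) = -6 + (8 + 2*M) = 2 + 2*M)
-150 + 441*Q(-7/(-19), -17) = -150 + 441*(2 + 2*(-17)) = -150 + 441*(2 - 34) = -150 + 441*(-32) = -150 - 14112 = -14262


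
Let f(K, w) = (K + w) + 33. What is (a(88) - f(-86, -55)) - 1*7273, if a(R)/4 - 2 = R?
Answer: -6805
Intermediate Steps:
f(K, w) = 33 + K + w
a(R) = 8 + 4*R
(a(88) - f(-86, -55)) - 1*7273 = ((8 + 4*88) - (33 - 86 - 55)) - 1*7273 = ((8 + 352) - 1*(-108)) - 7273 = (360 + 108) - 7273 = 468 - 7273 = -6805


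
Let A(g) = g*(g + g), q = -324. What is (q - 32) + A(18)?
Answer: 292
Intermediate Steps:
A(g) = 2*g² (A(g) = g*(2*g) = 2*g²)
(q - 32) + A(18) = (-324 - 32) + 2*18² = -356 + 2*324 = -356 + 648 = 292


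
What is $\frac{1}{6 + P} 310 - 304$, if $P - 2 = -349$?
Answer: $- \frac{3354}{11} \approx -304.91$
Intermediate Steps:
$P = -347$ ($P = 2 - 349 = -347$)
$\frac{1}{6 + P} 310 - 304 = \frac{1}{6 - 347} \cdot 310 - 304 = \frac{1}{-341} \cdot 310 - 304 = \left(- \frac{1}{341}\right) 310 - 304 = - \frac{10}{11} - 304 = - \frac{3354}{11}$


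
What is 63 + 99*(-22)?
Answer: -2115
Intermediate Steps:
63 + 99*(-22) = 63 - 2178 = -2115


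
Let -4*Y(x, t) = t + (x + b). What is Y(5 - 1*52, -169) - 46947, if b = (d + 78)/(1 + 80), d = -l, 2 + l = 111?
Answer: -15193301/324 ≈ -46893.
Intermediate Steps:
l = 109 (l = -2 + 111 = 109)
d = -109 (d = -1*109 = -109)
b = -31/81 (b = (-109 + 78)/(1 + 80) = -31/81 ≈ -0.38272)
Y(x, t) = 31/324 - t/4 - x/4 (Y(x, t) = -(t + (x - 31/81))/4 = -(t + (-31/81 + x))/4 = -(-31/81 + t + x)/4 = 31/324 - t/4 - x/4)
Y(5 - 1*52, -169) - 46947 = (31/324 - ¼*(-169) - (5 - 1*52)/4) - 46947 = (31/324 + 169/4 - (5 - 52)/4) - 46947 = (31/324 + 169/4 - ¼*(-47)) - 46947 = (31/324 + 169/4 + 47/4) - 46947 = 17527/324 - 46947 = -15193301/324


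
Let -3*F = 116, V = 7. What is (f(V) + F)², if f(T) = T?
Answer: 9025/9 ≈ 1002.8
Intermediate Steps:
F = -116/3 (F = -⅓*116 = -116/3 ≈ -38.667)
(f(V) + F)² = (7 - 116/3)² = (-95/3)² = 9025/9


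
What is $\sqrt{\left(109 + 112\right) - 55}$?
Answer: $\sqrt{166} \approx 12.884$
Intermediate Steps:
$\sqrt{\left(109 + 112\right) - 55} = \sqrt{221 - 55} = \sqrt{166}$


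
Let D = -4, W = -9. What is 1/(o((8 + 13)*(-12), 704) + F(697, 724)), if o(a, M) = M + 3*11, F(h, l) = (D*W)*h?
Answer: 1/25829 ≈ 3.8716e-5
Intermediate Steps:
F(h, l) = 36*h (F(h, l) = (-4*(-9))*h = 36*h)
o(a, M) = 33 + M (o(a, M) = M + 33 = 33 + M)
1/(o((8 + 13)*(-12), 704) + F(697, 724)) = 1/((33 + 704) + 36*697) = 1/(737 + 25092) = 1/25829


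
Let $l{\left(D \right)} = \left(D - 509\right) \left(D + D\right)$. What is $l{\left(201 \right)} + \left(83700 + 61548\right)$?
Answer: $21432$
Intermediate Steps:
$l{\left(D \right)} = 2 D \left(-509 + D\right)$ ($l{\left(D \right)} = \left(-509 + D\right) 2 D = 2 D \left(-509 + D\right)$)
$l{\left(201 \right)} + \left(83700 + 61548\right) = 2 \cdot 201 \left(-509 + 201\right) + \left(83700 + 61548\right) = 2 \cdot 201 \left(-308\right) + 145248 = -123816 + 145248 = 21432$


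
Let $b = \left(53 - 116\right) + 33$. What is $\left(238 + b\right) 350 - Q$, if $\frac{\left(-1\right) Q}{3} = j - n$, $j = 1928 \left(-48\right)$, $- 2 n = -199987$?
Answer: $- \frac{1009625}{2} \approx -5.0481 \cdot 10^{5}$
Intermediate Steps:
$b = -30$ ($b = -63 + 33 = -30$)
$n = \frac{199987}{2}$ ($n = \left(- \frac{1}{2}\right) \left(-199987\right) = \frac{199987}{2} \approx 99994.0$)
$j = -92544$
$Q = \frac{1155225}{2}$ ($Q = - 3 \left(-92544 - \frac{199987}{2}\right) = \left(-3\right) \left(- \frac{385075}{2}\right) = \frac{1155225}{2} \approx 5.7761 \cdot 10^{5}$)
$\left(238 + b\right) 350 - Q = \left(238 - 30\right) 350 - \frac{1155225}{2} = 208 \cdot 350 - \frac{1155225}{2} = 72800 - \frac{1155225}{2} = - \frac{1009625}{2}$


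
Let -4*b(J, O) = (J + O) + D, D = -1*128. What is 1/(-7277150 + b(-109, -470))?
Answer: -4/29107893 ≈ -1.3742e-7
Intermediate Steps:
D = -128
b(J, O) = 32 - J/4 - O/4 (b(J, O) = -((J + O) - 128)/4 = -(-128 + J + O)/4 = 32 - J/4 - O/4)
1/(-7277150 + b(-109, -470)) = 1/(-7277150 + (32 - 1/4*(-109) - 1/4*(-470))) = 1/(-7277150 + (32 + 109/4 + 235/2)) = 1/(-7277150 + 707/4) = 1/(-29107893/4) = -4/29107893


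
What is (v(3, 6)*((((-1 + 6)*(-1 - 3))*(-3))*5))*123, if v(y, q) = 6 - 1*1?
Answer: 184500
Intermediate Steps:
v(y, q) = 5 (v(y, q) = 6 - 1 = 5)
(v(3, 6)*((((-1 + 6)*(-1 - 3))*(-3))*5))*123 = (5*((((-1 + 6)*(-1 - 3))*(-3))*5))*123 = (5*(((5*(-4))*(-3))*5))*123 = (5*(-20*(-3)*5))*123 = (5*(60*5))*123 = (5*300)*123 = 1500*123 = 184500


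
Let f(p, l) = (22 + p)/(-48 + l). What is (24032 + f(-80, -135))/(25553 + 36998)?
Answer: 4397914/11446833 ≈ 0.38420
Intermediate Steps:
f(p, l) = (22 + p)/(-48 + l)
(24032 + f(-80, -135))/(25553 + 36998) = (24032 + (22 - 80)/(-48 - 135))/(25553 + 36998) = (24032 - 58/(-183))/62551 = (24032 - 1/183*(-58))*(1/62551) = (24032 + 58/183)*(1/62551) = (4397914/183)*(1/62551) = 4397914/11446833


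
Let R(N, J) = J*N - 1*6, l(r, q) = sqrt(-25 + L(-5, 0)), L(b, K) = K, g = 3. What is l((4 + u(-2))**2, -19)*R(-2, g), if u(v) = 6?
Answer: -60*I ≈ -60.0*I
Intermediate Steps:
l(r, q) = 5*I (l(r, q) = sqrt(-25 + 0) = sqrt(-25) = 5*I)
R(N, J) = -6 + J*N (R(N, J) = J*N - 6 = -6 + J*N)
l((4 + u(-2))**2, -19)*R(-2, g) = (5*I)*(-6 + 3*(-2)) = (5*I)*(-6 - 6) = (5*I)*(-12) = -60*I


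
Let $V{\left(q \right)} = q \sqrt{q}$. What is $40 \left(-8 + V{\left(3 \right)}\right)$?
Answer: $-320 + 120 \sqrt{3} \approx -112.15$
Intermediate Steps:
$V{\left(q \right)} = q^{\frac{3}{2}}$
$40 \left(-8 + V{\left(3 \right)}\right) = 40 \left(-8 + 3^{\frac{3}{2}}\right) = 40 \left(-8 + 3 \sqrt{3}\right) = -320 + 120 \sqrt{3}$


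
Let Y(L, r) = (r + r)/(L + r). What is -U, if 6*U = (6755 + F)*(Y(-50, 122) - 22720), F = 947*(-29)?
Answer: -2116870123/27 ≈ -7.8403e+7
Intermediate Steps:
Y(L, r) = 2*r/(L + r) (Y(L, r) = (2*r)/(L + r) = 2*r/(L + r))
F = -27463
U = 2116870123/27 (U = ((6755 - 27463)*(2*122/(-50 + 122) - 22720))/6 = (-20708*(2*122/72 - 22720))/6 = (-20708*(2*122*(1/72) - 22720))/6 = (-20708*(61/18 - 22720))/6 = (-20708*(-408899/18))/6 = (1/6)*(4233740246/9) = 2116870123/27 ≈ 7.8403e+7)
-U = -1*2116870123/27 = -2116870123/27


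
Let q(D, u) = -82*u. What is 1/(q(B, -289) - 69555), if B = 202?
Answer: -1/45857 ≈ -2.1807e-5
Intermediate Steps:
1/(q(B, -289) - 69555) = 1/(-82*(-289) - 69555) = 1/(23698 - 69555) = 1/(-45857) = -1/45857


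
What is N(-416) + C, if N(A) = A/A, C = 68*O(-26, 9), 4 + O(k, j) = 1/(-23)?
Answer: -6301/23 ≈ -273.96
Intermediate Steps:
O(k, j) = -93/23 (O(k, j) = -4 + 1/(-23) = -4 - 1/23 = -93/23)
C = -6324/23 (C = 68*(-93/23) = -6324/23 ≈ -274.96)
N(A) = 1
N(-416) + C = 1 - 6324/23 = -6301/23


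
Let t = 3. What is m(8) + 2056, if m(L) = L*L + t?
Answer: 2123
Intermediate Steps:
m(L) = 3 + L² (m(L) = L*L + 3 = L² + 3 = 3 + L²)
m(8) + 2056 = (3 + 8²) + 2056 = (3 + 64) + 2056 = 67 + 2056 = 2123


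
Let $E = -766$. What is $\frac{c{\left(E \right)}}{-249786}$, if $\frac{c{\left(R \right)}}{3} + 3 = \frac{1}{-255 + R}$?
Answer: $\frac{1532}{42505251} \approx 3.6043 \cdot 10^{-5}$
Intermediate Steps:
$c{\left(R \right)} = -9 + \frac{3}{-255 + R}$
$\frac{c{\left(E \right)}}{-249786} = \frac{3 \frac{1}{-255 - 766} \left(766 - -2298\right)}{-249786} = \frac{3 \left(766 + 2298\right)}{-1021} \left(- \frac{1}{249786}\right) = 3 \left(- \frac{1}{1021}\right) 3064 \left(- \frac{1}{249786}\right) = \left(- \frac{9192}{1021}\right) \left(- \frac{1}{249786}\right) = \frac{1532}{42505251}$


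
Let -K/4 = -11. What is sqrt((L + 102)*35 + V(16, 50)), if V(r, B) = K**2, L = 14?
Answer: 2*sqrt(1499) ≈ 77.434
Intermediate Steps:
K = 44 (K = -4*(-11) = 44)
V(r, B) = 1936 (V(r, B) = 44**2 = 1936)
sqrt((L + 102)*35 + V(16, 50)) = sqrt((14 + 102)*35 + 1936) = sqrt(116*35 + 1936) = sqrt(4060 + 1936) = sqrt(5996) = 2*sqrt(1499)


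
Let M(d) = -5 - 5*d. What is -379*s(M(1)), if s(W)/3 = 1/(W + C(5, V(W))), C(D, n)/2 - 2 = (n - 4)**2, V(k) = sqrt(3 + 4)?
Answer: 1895/8 + 379*sqrt(7)/4 ≈ 487.56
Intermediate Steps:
V(k) = sqrt(7)
C(D, n) = 4 + 2*(-4 + n)**2 (C(D, n) = 4 + 2*(n - 4)**2 = 4 + 2*(-4 + n)**2)
s(W) = 3/(4 + W + 2*(-4 + sqrt(7))**2) (s(W) = 3/(W + (4 + 2*(-4 + sqrt(7))**2)) = 3/(4 + W + 2*(-4 + sqrt(7))**2))
-379*s(M(1)) = -1137/(50 + (-5 - 5*1) - 16*sqrt(7)) = -1137/(50 + (-5 - 5) - 16*sqrt(7)) = -1137/(50 - 10 - 16*sqrt(7)) = -1137/(40 - 16*sqrt(7))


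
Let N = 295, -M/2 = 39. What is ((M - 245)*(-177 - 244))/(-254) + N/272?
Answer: -18456223/34544 ≈ -534.28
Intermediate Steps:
M = -78 (M = -2*39 = -78)
((M - 245)*(-177 - 244))/(-254) + N/272 = ((-78 - 245)*(-177 - 244))/(-254) + 295/272 = -323*(-421)*(-1/254) + 295*(1/272) = 135983*(-1/254) + 295/272 = -135983/254 + 295/272 = -18456223/34544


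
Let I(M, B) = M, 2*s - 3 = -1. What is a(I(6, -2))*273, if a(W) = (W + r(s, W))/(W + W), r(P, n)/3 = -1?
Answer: 273/4 ≈ 68.250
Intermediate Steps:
s = 1 (s = 3/2 + (½)*(-1) = 3/2 - ½ = 1)
r(P, n) = -3 (r(P, n) = 3*(-1) = -3)
a(W) = (-3 + W)/(2*W) (a(W) = (W - 3)/(W + W) = (-3 + W)/((2*W)) = (-3 + W)*(1/(2*W)) = (-3 + W)/(2*W))
a(I(6, -2))*273 = ((½)*(-3 + 6)/6)*273 = ((½)*(⅙)*3)*273 = (¼)*273 = 273/4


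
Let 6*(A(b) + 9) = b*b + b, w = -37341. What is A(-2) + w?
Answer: -112049/3 ≈ -37350.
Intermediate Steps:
A(b) = -9 + b/6 + b²/6 (A(b) = -9 + (b*b + b)/6 = -9 + (b² + b)/6 = -9 + (b + b²)/6 = -9 + (b/6 + b²/6) = -9 + b/6 + b²/6)
A(-2) + w = (-9 + (⅙)*(-2) + (⅙)*(-2)²) - 37341 = (-9 - ⅓ + (⅙)*4) - 37341 = (-9 - ⅓ + ⅔) - 37341 = -26/3 - 37341 = -112049/3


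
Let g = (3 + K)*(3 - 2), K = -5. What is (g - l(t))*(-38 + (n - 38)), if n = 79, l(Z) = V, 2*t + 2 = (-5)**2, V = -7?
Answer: 15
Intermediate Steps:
t = 23/2 (t = -1 + (1/2)*(-5)**2 = -1 + (1/2)*25 = -1 + 25/2 = 23/2 ≈ 11.500)
l(Z) = -7
g = -2 (g = (3 - 5)*(3 - 2) = -2*1 = -2)
(g - l(t))*(-38 + (n - 38)) = (-2 - 1*(-7))*(-38 + (79 - 38)) = (-2 + 7)*(-38 + 41) = 5*3 = 15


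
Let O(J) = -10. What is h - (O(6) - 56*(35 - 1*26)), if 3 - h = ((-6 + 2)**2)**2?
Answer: 261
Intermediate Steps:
h = -253 (h = 3 - ((-6 + 2)**2)**2 = 3 - ((-4)**2)**2 = 3 - 1*16**2 = 3 - 1*256 = 3 - 256 = -253)
h - (O(6) - 56*(35 - 1*26)) = -253 - (-10 - 56*(35 - 1*26)) = -253 - (-10 - 56*(35 - 26)) = -253 - (-10 - 56*9) = -253 - (-10 - 504) = -253 - 1*(-514) = -253 + 514 = 261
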